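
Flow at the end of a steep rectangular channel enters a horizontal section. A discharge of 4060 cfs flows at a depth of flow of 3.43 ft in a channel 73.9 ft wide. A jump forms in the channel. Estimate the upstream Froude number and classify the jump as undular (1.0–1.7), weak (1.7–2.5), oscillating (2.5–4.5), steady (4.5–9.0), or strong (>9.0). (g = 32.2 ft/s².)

Fr₁ = 1.52; undular jump

q = Q/b = 4060/73.9 = 54.9 ft²/s; V₁ = q/y₁ = 16.0 ft/s. Fr₁ = V₁/√(g·y₁) = 1.52.
Fr₁ = 1.52 lies in the undular range.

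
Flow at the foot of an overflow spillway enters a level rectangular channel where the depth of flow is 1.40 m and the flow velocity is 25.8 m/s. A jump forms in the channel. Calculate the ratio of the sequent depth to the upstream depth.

y₂/y₁ = 9.36

Fr₁ = V₁/√(g·y₁) = 25.8/√(9.81×1.40) = 6.96.
Sequent-depth ratio: y₂/y₁ = ½[√(1 + 8Fr₁²) − 1] = ½[√388.7 − 1] = 9.36.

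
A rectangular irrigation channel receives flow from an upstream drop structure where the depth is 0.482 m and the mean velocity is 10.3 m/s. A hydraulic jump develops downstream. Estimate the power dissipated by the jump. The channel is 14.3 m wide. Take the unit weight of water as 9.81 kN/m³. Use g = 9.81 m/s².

Fr₁ = V₁/√(g·y₁) = 10.3/√(9.81×0.482) = 4.74.
Bélanger equation: y₂/y₁ = ½[√(1 + 8Fr₁²) − 1] = ½[√180.5 − 1] = 6.22.
y₂ = 6.22 × 0.482 = 3.00 m.
q = V₁·y₁ = 10.3 × 0.482 = 4.96 m²/s. V₂ = q/y₂ = 4.96/3.00 = 1.66 m/s. E₁ = y₁ + V₁²/2g = 5.89 m; E₂ = y₂ + V₂²/2g = 3.14 m. ΔE = E₁ − E₂ = 2.75 m.
Q = q·b = 4.96 × 14.3 = 71.0 m³/s. P = γ·Q·ΔE = 9.81 × 71.0 × 2.75 = 1917 kW.

P = 1917 kW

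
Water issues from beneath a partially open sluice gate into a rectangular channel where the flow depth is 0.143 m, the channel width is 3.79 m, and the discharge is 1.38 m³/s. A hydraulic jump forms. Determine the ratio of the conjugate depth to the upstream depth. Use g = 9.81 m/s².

y₂/y₁ = 2.58

q = Q/b = 1.38/3.79 = 0.364 m²/s; V₁ = q/y₁ = 2.55 m/s. Fr₁ = V₁/√(g·y₁) = 2.15.
From the momentum equation for a rectangular channel, y₂/y₁ = ½[√(1 + 8Fr₁²) − 1] = ½[√37.97 − 1] = 2.58.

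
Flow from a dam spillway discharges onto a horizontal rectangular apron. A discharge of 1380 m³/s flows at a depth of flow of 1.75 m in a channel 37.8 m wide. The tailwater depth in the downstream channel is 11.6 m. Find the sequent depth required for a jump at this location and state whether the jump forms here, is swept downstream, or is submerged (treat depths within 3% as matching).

y₂ = 11.6 m; the jump forms here

q = Q/b = 1380/37.8 = 36.5 m²/s; V₁ = q/y₁ = 20.9 m/s. Fr₁ = V₁/√(g·y₁) = 5.03.
Sequent-depth ratio: y₂/y₁ = ½[√(1 + 8Fr₁²) − 1] = ½[√203.8 − 1] = 6.64.
y₂ = 6.64 × 1.75 = 11.6 m.
Tailwater y_tw = 11.6 m: y_tw ≈ y₂, so the jump forms here.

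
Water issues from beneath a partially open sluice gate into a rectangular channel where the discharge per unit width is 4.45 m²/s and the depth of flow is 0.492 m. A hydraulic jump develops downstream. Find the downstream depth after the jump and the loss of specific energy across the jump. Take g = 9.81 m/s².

y₂ = 2.63 m; ΔE = 1.89 m

V₁ = q/y₁ = 4.45/0.492 = 9.04 m/s. Fr₁ = V₁/√(g·y₁) = 9.04/√(9.81×0.492) = 4.12.
Sequent-depth ratio: y₂/y₁ = ½[√(1 + 8Fr₁²) − 1] = ½[√136.6 − 1] = 5.34.
y₂ = 5.34 × 0.492 = 2.63 m.
V₂ = q/y₂ = 4.45/2.63 = 1.69 m/s. E₁ = y₁ + V₁²/2g = 4.66 m; E₂ = y₂ + V₂²/2g = 2.78 m. ΔE = E₁ − E₂ = 1.89 m.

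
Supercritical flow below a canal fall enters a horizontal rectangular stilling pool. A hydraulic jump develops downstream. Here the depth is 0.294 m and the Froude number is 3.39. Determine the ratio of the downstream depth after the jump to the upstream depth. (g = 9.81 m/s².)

Fr₁ = 3.39 (given).
Conjugate-depth relation: y₂/y₁ = ½[√(1 + 8Fr₁²) − 1] = ½[√92.94 − 1] = 4.32.

y₂/y₁ = 4.32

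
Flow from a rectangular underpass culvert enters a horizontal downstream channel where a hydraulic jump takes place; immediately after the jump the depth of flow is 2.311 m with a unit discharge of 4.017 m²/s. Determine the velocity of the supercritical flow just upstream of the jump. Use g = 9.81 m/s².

V₂ = q/y₂ = 4.017/2.311 = 1.738 m/s; Fr₂ = V₂/√(g·y₂) = 0.3651.
Applying the sequent-depth relation in reverse, y₁/y₂ = ½[√(1 + 8Fr₂²) − 1] = ½[√2.0662 − 1] = 0.2187.
y₁ = 0.2187 × 2.311 = 0.5054 m.
V₁ = q/y₁ = 4.017/0.5054 = 7.948 m/s.

V₁ = 7.948 m/s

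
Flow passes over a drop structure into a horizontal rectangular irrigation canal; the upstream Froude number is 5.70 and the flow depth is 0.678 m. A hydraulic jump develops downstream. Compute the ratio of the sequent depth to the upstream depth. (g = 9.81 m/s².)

Fr₁ = 5.70 (given).
Sequent-depth ratio: y₂/y₁ = ½[√(1 + 8Fr₁²) − 1] = ½[√260.9 − 1] = 7.58.

y₂/y₁ = 7.58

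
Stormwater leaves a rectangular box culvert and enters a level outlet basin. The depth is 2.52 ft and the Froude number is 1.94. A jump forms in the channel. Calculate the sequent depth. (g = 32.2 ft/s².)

y₂ = 5.77 ft

Fr₁ = 1.94 (given).
Sequent-depth ratio: y₂/y₁ = ½[√(1 + 8Fr₁²) − 1] = ½[√31.11 − 1] = 2.29.
y₂ = 2.29 × 2.52 = 5.77 ft.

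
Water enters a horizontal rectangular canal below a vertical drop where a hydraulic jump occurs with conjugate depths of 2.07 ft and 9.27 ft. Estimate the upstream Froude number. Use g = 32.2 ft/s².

For a rectangular channel the momentum equation gives q² = ½·g·y₁·y₂·(y₁ + y₂) = ½×32.2×2.07×9.27×11.3 = 3503.
q = √3503 = 59.2 ft²/s.
V₁ = q/y₁ = 28.6 ft/s; Fr₁ = V₁/√(g·y₁) = 3.50.

Fr₁ = 3.50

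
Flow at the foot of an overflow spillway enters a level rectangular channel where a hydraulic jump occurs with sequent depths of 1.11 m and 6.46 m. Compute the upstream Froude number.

For a rectangular channel the momentum equation gives q² = ½·g·y₁·y₂·(y₁ + y₂) = ½×9.81×1.11×6.46×7.57 = 266.
q = √266 = 16.3 m²/s.
V₁ = q/y₁ = 14.7 m/s; Fr₁ = V₁/√(g·y₁) = 4.45.

Fr₁ = 4.45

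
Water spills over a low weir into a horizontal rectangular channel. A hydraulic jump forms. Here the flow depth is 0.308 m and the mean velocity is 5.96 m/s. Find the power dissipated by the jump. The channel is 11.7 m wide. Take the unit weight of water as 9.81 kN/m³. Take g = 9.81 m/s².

P = 143 kW

Fr₁ = V₁/√(g·y₁) = 5.96/√(9.81×0.308) = 3.43.
By Bélanger, y₂/y₁ = ½[√(1 + 8Fr₁²) − 1] = ½[√95.05 − 1] = 4.37.
y₂ = 4.37 × 0.308 = 1.35 m.
Head loss: ΔE = (y₂ − y₁)³/(4y₁y₂) = (1.35 − 0.308)³/(4×0.308×1.35) = 1.12/1.66 = 0.676 m.
q = V₁·y₁ = 5.96 × 0.308 = 1.84 m²/s. Q = q·b = 1.84 × 11.7 = 21.5 m³/s. P = γ·Q·ΔE = 9.81 × 21.5 × 0.676 = 143 kW.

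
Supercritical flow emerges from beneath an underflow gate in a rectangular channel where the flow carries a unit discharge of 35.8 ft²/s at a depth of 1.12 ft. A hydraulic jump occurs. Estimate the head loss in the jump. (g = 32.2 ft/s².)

V₁ = q/y₁ = 35.8/1.12 = 32.0 ft/s. Fr₁ = V₁/√(g·y₁) = 32.0/√(32.2×1.12) = 5.32.
By Bélanger, y₂/y₁ = ½[√(1 + 8Fr₁²) − 1] = ½[√227.6 − 1] = 7.04.
y₂ = 7.04 × 1.12 = 7.89 ft.
V₂ = q/y₂ = 35.8/7.89 = 4.54 ft/s. E₁ = y₁ + V₁²/2g = 17.0 ft; E₂ = y₂ + V₂²/2g = 8.21 ft. ΔE = E₁ − E₂ = 8.78 ft.

ΔE = 8.78 ft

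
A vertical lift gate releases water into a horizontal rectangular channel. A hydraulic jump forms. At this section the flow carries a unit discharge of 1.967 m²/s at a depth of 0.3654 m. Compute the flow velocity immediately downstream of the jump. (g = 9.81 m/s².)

V₂ = 1.516 m/s

V₁ = q/y₁ = 1.967/0.3654 = 5.383 m/s. Fr₁ = V₁/√(g·y₁) = 5.383/√(9.81×0.3654) = 2.843.
Conjugate-depth relation: y₂/y₁ = ½[√(1 + 8Fr₁²) − 1] = ½[√65.673 − 1] = 3.552.
y₂ = 3.552 × 0.3654 = 1.298 m.
V₂ = q/y₂ = 1.967/1.298 = 1.516 m/s.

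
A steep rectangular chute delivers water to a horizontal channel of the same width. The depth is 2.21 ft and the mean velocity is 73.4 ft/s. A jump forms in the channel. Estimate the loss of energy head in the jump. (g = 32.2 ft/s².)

ΔE = 59.2 ft

Fr₁ = V₁/√(g·y₁) = 73.4/√(32.2×2.21) = 8.70.
By Bélanger, y₂/y₁ = ½[√(1 + 8Fr₁²) − 1] = ½[√606.7 − 1] = 11.8.
y₂ = 11.8 × 2.21 = 26.1 ft.
Head loss: ΔE = (y₂ − y₁)³/(4y₁y₂) = (26.1 − 2.21)³/(4×2.21×26.1) = 13655/231 = 59.2 ft.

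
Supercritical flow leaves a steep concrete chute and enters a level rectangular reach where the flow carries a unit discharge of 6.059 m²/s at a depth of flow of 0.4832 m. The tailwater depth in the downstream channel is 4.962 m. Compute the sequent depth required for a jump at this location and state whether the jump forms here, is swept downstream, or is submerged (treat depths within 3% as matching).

y₂ = 3.701 m; the jump is submerged

V₁ = q/y₁ = 6.059/0.4832 = 12.54 m/s. Fr₁ = V₁/√(g·y₁) = 12.54/√(9.81×0.4832) = 5.759.
Bélanger equation: y₂/y₁ = ½[√(1 + 8Fr₁²) − 1] = ½[√266.36 − 1] = 7.660.
y₂ = 7.660 × 0.4832 = 3.701 m.
Tailwater y_tw = 4.962 m: y_tw > y₂, so the jump is submerged.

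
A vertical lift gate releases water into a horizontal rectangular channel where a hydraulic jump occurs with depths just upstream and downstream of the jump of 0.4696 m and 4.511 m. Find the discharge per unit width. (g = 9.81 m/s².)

For a rectangular channel the momentum equation gives q² = ½·g·y₁·y₂·(y₁ + y₂) = ½×9.81×0.4696×4.511×4.981 = 51.75.
q = √51.75 = 7.194 m²/s.

q = 7.194 m²/s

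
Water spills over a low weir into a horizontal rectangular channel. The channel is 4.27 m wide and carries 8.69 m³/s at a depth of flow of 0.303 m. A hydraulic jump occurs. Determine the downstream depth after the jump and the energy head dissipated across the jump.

q = Q/b = 8.69/4.27 = 2.04 m²/s; V₁ = q/y₁ = 6.72 m/s. Fr₁ = V₁/√(g·y₁) = 3.90.
Sequent-depth ratio: y₂/y₁ = ½[√(1 + 8Fr₁²) − 1] = ½[√122.4 − 1] = 5.03.
y₂ = 5.03 × 0.303 = 1.52 m.
Head loss: ΔE = (y₂ − y₁)³/(4y₁y₂) = (1.52 − 0.303)³/(4×0.303×1.52) = 1.82/1.85 = 0.987 m.

y₂ = 1.52 m; ΔE = 0.987 m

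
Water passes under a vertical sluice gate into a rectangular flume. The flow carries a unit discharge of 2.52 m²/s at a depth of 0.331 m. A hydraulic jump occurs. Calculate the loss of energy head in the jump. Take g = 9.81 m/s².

ΔE = 1.37 m

V₁ = q/y₁ = 2.52/0.331 = 7.61 m/s. Fr₁ = V₁/√(g·y₁) = 7.61/√(9.81×0.331) = 4.22.
Conjugate-depth relation: y₂/y₁ = ½[√(1 + 8Fr₁²) − 1] = ½[√143.8 − 1] = 5.50.
y₂ = 5.50 × 0.331 = 1.82 m.
Head loss: ΔE = (y₂ − y₁)³/(4y₁y₂) = (1.82 − 0.331)³/(4×0.331×1.82) = 3.30/2.41 = 1.37 m.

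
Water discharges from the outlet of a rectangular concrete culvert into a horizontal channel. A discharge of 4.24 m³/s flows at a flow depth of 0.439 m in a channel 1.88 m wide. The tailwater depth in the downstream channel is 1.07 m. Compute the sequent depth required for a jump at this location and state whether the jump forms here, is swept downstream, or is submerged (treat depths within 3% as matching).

q = Q/b = 4.24/1.88 = 2.26 m²/s; V₁ = q/y₁ = 5.14 m/s. Fr₁ = V₁/√(g·y₁) = 2.48.
Conjugate-depth relation: y₂/y₁ = ½[√(1 + 8Fr₁²) − 1] = ½[√50.03 − 1] = 3.04.
y₂ = 3.04 × 0.439 = 1.33 m.
Tailwater y_tw = 1.07 m: y_tw < y₂, so the jump is swept downstream.

y₂ = 1.33 m; the jump is swept downstream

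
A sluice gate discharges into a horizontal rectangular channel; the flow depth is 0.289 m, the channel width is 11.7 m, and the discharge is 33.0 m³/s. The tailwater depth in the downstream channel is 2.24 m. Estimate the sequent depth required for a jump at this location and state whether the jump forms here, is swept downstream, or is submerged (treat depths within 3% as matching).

y₂ = 2.23 m; the jump forms here

q = Q/b = 33.0/11.7 = 2.82 m²/s; V₁ = q/y₁ = 9.76 m/s. Fr₁ = V₁/√(g·y₁) = 5.80.
Conjugate-depth relation: y₂/y₁ = ½[√(1 + 8Fr₁²) − 1] = ½[√269.8 − 1] = 7.71.
y₂ = 7.71 × 0.289 = 2.23 m.
Tailwater y_tw = 2.24 m: y_tw ≈ y₂, so the jump forms here.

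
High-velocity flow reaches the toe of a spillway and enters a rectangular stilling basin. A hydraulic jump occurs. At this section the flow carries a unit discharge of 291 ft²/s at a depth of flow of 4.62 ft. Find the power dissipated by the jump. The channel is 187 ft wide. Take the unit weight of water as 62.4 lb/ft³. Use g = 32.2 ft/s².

P = 206149 hp

V₁ = q/y₁ = 291/4.62 = 63.0 ft/s. Fr₁ = V₁/√(g·y₁) = 63.0/√(32.2×4.62) = 5.16.
From the momentum equation for a rectangular channel, y₂/y₁ = ½[√(1 + 8Fr₁²) − 1] = ½[√214.4 − 1] = 6.82.
y₂ = 6.82 × 4.62 = 31.5 ft.
Head loss: ΔE = (y₂ − y₁)³/(4y₁y₂) = (31.5 − 4.62)³/(4×4.62×31.5) = 19444/582 = 33.4 ft.
Q = q·b = 291 × 187 = 54417 cfs. P = γ·Q·ΔE/550 = 62.4 × 54417 × 33.4 / 550 = 206149 hp.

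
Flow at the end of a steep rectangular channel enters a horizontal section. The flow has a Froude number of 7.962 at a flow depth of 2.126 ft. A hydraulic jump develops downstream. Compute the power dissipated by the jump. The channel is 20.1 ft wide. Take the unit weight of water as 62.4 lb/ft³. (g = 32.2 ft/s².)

P = 14702 hp

Fr₁ = 7.962 (given).
Bélanger equation: y₂/y₁ = ½[√(1 + 8Fr₁²) − 1] = ½[√508.15 − 1] = 10.77.
y₂ = 10.77 × 2.126 = 22.90 ft.
Head loss: ΔE = (y₂ − y₁)³/(4y₁y₂) = (22.90 − 2.126)³/(4×2.126×22.90) = 8964/194.7 = 46.03 ft.
V₁ = Fr₁·√(g·y₁) = 7.962×√(32.2×2.126) = 65.88 ft/s; q = V₁·y₁ = 140.1 ft²/s. Q = q·b = 140.1 × 20.1 = 2815 cfs. P = γ·Q·ΔE/550 = 62.4 × 2815 × 46.03 / 550 = 14702 hp.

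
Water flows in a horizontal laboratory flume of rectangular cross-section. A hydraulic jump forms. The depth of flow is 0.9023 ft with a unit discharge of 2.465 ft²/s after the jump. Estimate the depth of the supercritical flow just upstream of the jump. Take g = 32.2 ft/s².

y₁ = 0.3374 ft

V₂ = q/y₂ = 2.465/0.9023 = 2.732 ft/s; Fr₂ = V₂/√(g·y₂) = 0.5068.
Applying the sequent-depth relation in reverse, y₁/y₂ = ½[√(1 + 8Fr₂²) − 1] = ½[√3.0550 − 1] = 0.3739.
y₁ = 0.3739 × 0.9023 = 0.3374 ft.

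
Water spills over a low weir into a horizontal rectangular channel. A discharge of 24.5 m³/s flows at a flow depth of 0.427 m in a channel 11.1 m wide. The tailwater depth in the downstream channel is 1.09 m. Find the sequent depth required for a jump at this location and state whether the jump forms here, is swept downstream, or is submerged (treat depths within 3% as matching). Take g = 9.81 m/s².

q = Q/b = 24.5/11.1 = 2.21 m²/s; V₁ = q/y₁ = 5.17 m/s. Fr₁ = V₁/√(g·y₁) = 2.53.
Conjugate-depth relation: y₂/y₁ = ½[√(1 + 8Fr₁²) − 1] = ½[√52.03 − 1] = 3.11.
y₂ = 3.11 × 0.427 = 1.33 m.
Tailwater y_tw = 1.09 m: y_tw < y₂, so the jump is swept downstream.

y₂ = 1.33 m; the jump is swept downstream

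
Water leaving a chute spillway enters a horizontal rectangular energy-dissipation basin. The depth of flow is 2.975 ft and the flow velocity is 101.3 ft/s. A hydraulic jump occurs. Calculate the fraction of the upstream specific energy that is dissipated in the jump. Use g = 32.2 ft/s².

ΔE/E₁ = 0.736 (73.6%)

Fr₁ = V₁/√(g·y₁) = 101.3/√(32.2×2.975) = 10.35.
From the momentum equation for a rectangular channel, y₂/y₁ = ½[√(1 + 8Fr₁²) − 1] = ½[√857.97 − 1] = 14.15.
y₂ = 14.15 × 2.975 = 42.08 ft.
E₁ = y₁ + V₁²/2g = 162.3 ft. ΔE = (y₂ − y₁)³/(4y₁y₂) = 119.4 ft. ΔE/E₁ = 119.4/162.3 = 0.736.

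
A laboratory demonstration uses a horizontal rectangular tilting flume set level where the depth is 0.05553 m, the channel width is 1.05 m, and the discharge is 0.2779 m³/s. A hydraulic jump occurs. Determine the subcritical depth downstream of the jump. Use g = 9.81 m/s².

q = Q/b = 0.2779/1.05 = 0.2647 m²/s; V₁ = q/y₁ = 4.766 m/s. Fr₁ = V₁/√(g·y₁) = 6.458.
Sequent-depth ratio: y₂/y₁ = ½[√(1 + 8Fr₁²) − 1] = ½[√334.61 − 1] = 8.646.
y₂ = 8.646 × 0.05553 = 0.4801 m.

y₂ = 0.4801 m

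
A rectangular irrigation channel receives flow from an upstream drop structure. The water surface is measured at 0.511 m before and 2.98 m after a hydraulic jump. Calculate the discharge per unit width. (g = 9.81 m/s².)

For a rectangular channel the momentum equation gives q² = ½·g·y₁·y₂·(y₁ + y₂) = ½×9.81×0.511×2.98×3.49 = 26.1.
q = √26.1 = 5.11 m²/s.

q = 5.11 m²/s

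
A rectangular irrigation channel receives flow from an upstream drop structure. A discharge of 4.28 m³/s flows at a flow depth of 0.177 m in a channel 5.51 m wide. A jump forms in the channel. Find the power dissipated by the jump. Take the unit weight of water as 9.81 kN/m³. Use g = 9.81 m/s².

P = 14.9 kW

q = Q/b = 4.28/5.51 = 0.777 m²/s; V₁ = q/y₁ = 4.39 m/s. Fr₁ = V₁/√(g·y₁) = 3.33.
By Bélanger, y₂/y₁ = ½[√(1 + 8Fr₁²) − 1] = ½[√89.73 − 1] = 4.24.
y₂ = 4.24 × 0.177 = 0.750 m.
V₂ = q/y₂ = 0.777/0.750 = 1.04 m/s. E₁ = y₁ + V₁²/2g = 1.16 m; E₂ = y₂ + V₂²/2g = 0.805 m. ΔE = E₁ − E₂ = 0.354 m.
P = γ·Q·ΔE = 9.81 × 4.28 × 0.354 = 14.9 kW.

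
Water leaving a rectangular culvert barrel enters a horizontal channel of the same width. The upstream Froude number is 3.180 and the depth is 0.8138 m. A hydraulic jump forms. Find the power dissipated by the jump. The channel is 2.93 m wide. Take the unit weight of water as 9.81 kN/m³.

Fr₁ = 3.180 (given).
Bélanger equation: y₂/y₁ = ½[√(1 + 8Fr₁²) − 1] = ½[√81.899 − 1] = 4.025.
y₂ = 4.025 × 0.8138 = 3.275 m.
V₁ = Fr₁·√(g·y₁) = 3.180×√(9.81×0.8138) = 8.985 m/s; q = V₁·y₁ = 7.312 m²/s. V₂ = q/y₂ = 7.312/3.275 = 2.232 m/s. E₁ = y₁ + V₁²/2g = 4.929 m; E₂ = y₂ + V₂²/2g = 3.529 m. ΔE = E₁ − E₂ = 1.399 m.
Q = q·b = 7.312 × 2.93 = 21.42 m³/s. P = γ·Q·ΔE = 9.81 × 21.42 × 1.399 = 294.0 kW.

P = 294.0 kW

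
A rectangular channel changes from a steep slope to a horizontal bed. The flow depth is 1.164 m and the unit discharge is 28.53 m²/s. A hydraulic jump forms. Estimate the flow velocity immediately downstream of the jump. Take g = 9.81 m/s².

V₂ = 2.509 m/s

V₁ = q/y₁ = 28.53/1.164 = 24.51 m/s. Fr₁ = V₁/√(g·y₁) = 24.51/√(9.81×1.164) = 7.253.
From the momentum equation for a rectangular channel, y₂/y₁ = ½[√(1 + 8Fr₁²) − 1] = ½[√421.89 − 1] = 9.770.
y₂ = 9.770 × 1.164 = 11.37 m.
V₂ = q/y₂ = 28.53/11.37 = 2.509 m/s.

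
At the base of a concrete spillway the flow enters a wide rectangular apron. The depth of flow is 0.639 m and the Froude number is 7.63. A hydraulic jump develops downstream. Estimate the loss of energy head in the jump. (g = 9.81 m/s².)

ΔE = 12.5 m

Fr₁ = 7.63 (given).
From the momentum equation for a rectangular channel, y₂/y₁ = ½[√(1 + 8Fr₁²) − 1] = ½[√466.7 − 1] = 10.3.
y₂ = 10.3 × 0.639 = 6.58 m.
V₁ = Fr₁·√(g·y₁) = 7.63×√(9.81×0.639) = 19.1 m/s; q = V₁·y₁ = 12.2 m²/s. V₂ = q/y₂ = 12.2/6.58 = 1.85 m/s. E₁ = y₁ + V₁²/2g = 19.2 m; E₂ = y₂ + V₂²/2g = 6.76 m. ΔE = E₁ − E₂ = 12.5 m.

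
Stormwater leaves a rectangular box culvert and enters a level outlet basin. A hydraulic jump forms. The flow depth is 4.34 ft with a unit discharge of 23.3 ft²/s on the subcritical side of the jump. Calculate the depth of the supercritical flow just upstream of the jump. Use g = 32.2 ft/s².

y₁ = 1.36 ft

V₂ = q/y₂ = 23.3/4.34 = 5.37 ft/s; Fr₂ = V₂/√(g·y₂) = 0.454.
The Bélanger relation is symmetric: y₁/y₂ = ½[√(1 + 8Fr₂²) − 1] = ½[√2.650 − 1] = 0.314.
y₁ = 0.314 × 4.34 = 1.36 ft.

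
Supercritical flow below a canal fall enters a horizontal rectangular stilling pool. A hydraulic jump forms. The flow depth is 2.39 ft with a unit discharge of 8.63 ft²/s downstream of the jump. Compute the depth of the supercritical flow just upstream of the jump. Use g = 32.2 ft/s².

V₂ = q/y₂ = 8.63/2.39 = 3.61 ft/s; Fr₂ = V₂/√(g·y₂) = 0.412.
From the momentum equation (using Fr₂), y₁/y₂ = ½[√(1 + 8Fr₂²) − 1] = ½[√2.355 − 1] = 0.267.
y₁ = 0.267 × 2.39 = 0.639 ft.

y₁ = 0.639 ft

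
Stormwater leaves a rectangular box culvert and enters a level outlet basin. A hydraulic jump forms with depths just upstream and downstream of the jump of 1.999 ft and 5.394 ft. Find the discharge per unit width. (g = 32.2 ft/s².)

q = 35.82 ft²/s

For a rectangular channel the momentum equation gives q² = ½·g·y₁·y₂·(y₁ + y₂) = ½×32.2×1.999×5.394×7.393 = 1283.
q = √1283 = 35.82 ft²/s.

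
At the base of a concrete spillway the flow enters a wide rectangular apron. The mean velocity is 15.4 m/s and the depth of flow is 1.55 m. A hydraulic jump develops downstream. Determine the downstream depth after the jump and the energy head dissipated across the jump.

y₂ = 7.92 m; ΔE = 5.26 m

Fr₁ = V₁/√(g·y₁) = 15.4/√(9.81×1.55) = 3.95.
Conjugate-depth relation: y₂/y₁ = ½[√(1 + 8Fr₁²) − 1] = ½[√125.8 − 1] = 5.11.
y₂ = 5.11 × 1.55 = 7.92 m.
q = V₁·y₁ = 15.4 × 1.55 = 23.9 m²/s. V₂ = q/y₂ = 23.9/7.92 = 3.02 m/s. E₁ = y₁ + V₁²/2g = 13.6 m; E₂ = y₂ + V₂²/2g = 8.38 m. ΔE = E₁ − E₂ = 5.26 m.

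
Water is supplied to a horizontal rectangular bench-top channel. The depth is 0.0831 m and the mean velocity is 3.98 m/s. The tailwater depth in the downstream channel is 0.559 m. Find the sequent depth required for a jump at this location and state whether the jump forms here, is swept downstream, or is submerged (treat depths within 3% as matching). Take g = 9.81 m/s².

y₂ = 0.478 m; the jump is submerged

Fr₁ = V₁/√(g·y₁) = 3.98/√(9.81×0.0831) = 4.41.
Bélanger equation: y₂/y₁ = ½[√(1 + 8Fr₁²) − 1] = ½[√156.4 − 1] = 5.75.
y₂ = 5.75 × 0.0831 = 0.478 m.
Tailwater y_tw = 0.559 m: y_tw > y₂, so the jump is submerged.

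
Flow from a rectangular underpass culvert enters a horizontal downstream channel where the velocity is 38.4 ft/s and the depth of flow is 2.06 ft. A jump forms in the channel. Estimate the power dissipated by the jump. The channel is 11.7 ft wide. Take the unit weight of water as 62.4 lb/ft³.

P = 1220 hp

Fr₁ = V₁/√(g·y₁) = 38.4/√(32.2×2.06) = 4.71.
Sequent-depth ratio: y₂/y₁ = ½[√(1 + 8Fr₁²) − 1] = ½[√178.8 − 1] = 6.19.
y₂ = 6.19 × 2.06 = 12.7 ft.
Head loss: ΔE = (y₂ − y₁)³/(4y₁y₂) = (12.7 − 2.06)³/(4×2.06×12.7) = 1220/105 = 11.6 ft.
q = V₁·y₁ = 38.4 × 2.06 = 79.1 ft²/s. Q = q·b = 79.1 × 11.7 = 926 cfs. P = γ·Q·ΔE/550 = 62.4 × 926 × 11.6 / 550 = 1220 hp.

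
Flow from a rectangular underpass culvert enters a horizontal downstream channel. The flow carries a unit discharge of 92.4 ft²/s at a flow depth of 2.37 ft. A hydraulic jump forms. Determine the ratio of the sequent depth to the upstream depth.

V₁ = q/y₁ = 92.4/2.37 = 39.0 ft/s. Fr₁ = V₁/√(g·y₁) = 39.0/√(32.2×2.37) = 4.46.
Conjugate-depth relation: y₂/y₁ = ½[√(1 + 8Fr₁²) − 1] = ½[√160.3 − 1] = 5.83.

y₂/y₁ = 5.83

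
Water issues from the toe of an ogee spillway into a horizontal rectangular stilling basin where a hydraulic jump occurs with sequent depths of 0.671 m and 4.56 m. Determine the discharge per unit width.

For a rectangular channel the momentum equation gives q² = ½·g·y₁·y₂·(y₁ + y₂) = ½×9.81×0.671×4.56×5.23 = 78.5.
q = √78.5 = 8.86 m²/s.

q = 8.86 m²/s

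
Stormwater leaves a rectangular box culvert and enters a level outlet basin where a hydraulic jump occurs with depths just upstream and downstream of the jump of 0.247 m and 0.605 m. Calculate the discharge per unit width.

q = 0.790 m²/s

For a rectangular channel the momentum equation gives q² = ½·g·y₁·y₂·(y₁ + y₂) = ½×9.81×0.247×0.605×0.852 = 0.624.
q = √0.624 = 0.790 m²/s.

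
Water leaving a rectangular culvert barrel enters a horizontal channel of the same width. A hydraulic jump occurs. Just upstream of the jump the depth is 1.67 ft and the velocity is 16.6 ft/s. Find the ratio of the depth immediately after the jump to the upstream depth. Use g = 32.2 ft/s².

y₂/y₁ = 2.74

Fr₁ = V₁/√(g·y₁) = 16.6/√(32.2×1.67) = 2.26.
Conjugate-depth relation: y₂/y₁ = ½[√(1 + 8Fr₁²) − 1] = ½[√42.00 − 1] = 2.74.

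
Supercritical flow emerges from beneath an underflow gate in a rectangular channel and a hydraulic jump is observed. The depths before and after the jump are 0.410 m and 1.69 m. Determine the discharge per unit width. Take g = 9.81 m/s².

q = 2.67 m²/s

For a rectangular channel the momentum equation gives q² = ½·g·y₁·y₂·(y₁ + y₂) = ½×9.81×0.410×1.69×2.10 = 7.14.
q = √7.14 = 2.67 m²/s.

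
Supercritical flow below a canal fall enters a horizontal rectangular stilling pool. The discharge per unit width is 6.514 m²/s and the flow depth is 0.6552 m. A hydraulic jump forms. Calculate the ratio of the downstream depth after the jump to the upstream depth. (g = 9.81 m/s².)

V₁ = q/y₁ = 6.514/0.6552 = 9.942 m/s. Fr₁ = V₁/√(g·y₁) = 9.942/√(9.81×0.6552) = 3.922.
Sequent-depth ratio: y₂/y₁ = ½[√(1 + 8Fr₁²) − 1] = ½[√124.03 − 1] = 5.068.

y₂/y₁ = 5.068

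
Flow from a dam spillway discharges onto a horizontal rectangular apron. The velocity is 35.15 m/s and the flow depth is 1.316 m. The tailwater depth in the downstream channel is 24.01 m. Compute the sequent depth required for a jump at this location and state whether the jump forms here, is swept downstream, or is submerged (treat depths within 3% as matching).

y₂ = 17.56 m; the jump is submerged

Fr₁ = V₁/√(g·y₁) = 35.15/√(9.81×1.316) = 9.783.
From the momentum equation for a rectangular channel, y₂/y₁ = ½[√(1 + 8Fr₁²) − 1] = ½[√766.62 − 1] = 13.34.
y₂ = 13.34 × 1.316 = 17.56 m.
Tailwater y_tw = 24.01 m: y_tw > y₂, so the jump is submerged.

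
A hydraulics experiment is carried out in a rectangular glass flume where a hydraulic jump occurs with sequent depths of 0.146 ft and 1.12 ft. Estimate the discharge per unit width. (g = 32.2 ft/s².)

For a rectangular channel the momentum equation gives q² = ½·g·y₁·y₂·(y₁ + y₂) = ½×32.2×0.146×1.12×1.27 = 3.33.
q = √3.33 = 1.83 ft²/s.

q = 1.83 ft²/s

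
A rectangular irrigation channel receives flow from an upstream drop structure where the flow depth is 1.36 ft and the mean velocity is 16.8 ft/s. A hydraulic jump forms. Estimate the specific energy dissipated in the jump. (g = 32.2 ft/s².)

Fr₁ = V₁/√(g·y₁) = 16.8/√(32.2×1.36) = 2.54.
Conjugate-depth relation: y₂/y₁ = ½[√(1 + 8Fr₁²) − 1] = ½[√52.56 − 1] = 3.12.
y₂ = 3.12 × 1.36 = 4.25 ft.
Head loss: ΔE = (y₂ − y₁)³/(4y₁y₂) = (4.25 − 1.36)³/(4×1.36×4.25) = 24.1/23.1 = 1.04 ft.

ΔE = 1.04 ft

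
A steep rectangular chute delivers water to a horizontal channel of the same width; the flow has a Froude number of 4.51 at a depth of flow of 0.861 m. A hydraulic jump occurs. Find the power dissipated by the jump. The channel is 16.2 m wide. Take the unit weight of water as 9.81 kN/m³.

Fr₁ = 4.51 (given).
Bélanger equation: y₂/y₁ = ½[√(1 + 8Fr₁²) − 1] = ½[√163.7 − 1] = 5.90.
y₂ = 5.90 × 0.861 = 5.08 m.
V₁ = Fr₁·√(g·y₁) = 4.51×√(9.81×0.861) = 13.1 m/s; q = V₁·y₁ = 11.3 m²/s. V₂ = q/y₂ = 11.3/5.08 = 2.22 m/s. E₁ = y₁ + V₁²/2g = 9.62 m; E₂ = y₂ + V₂²/2g = 5.33 m. ΔE = E₁ − E₂ = 4.29 m.
Q = q·b = 11.3 × 16.2 = 183 m³/s. P = γ·Q·ΔE = 9.81 × 183 × 4.29 = 7690 kW.

P = 7690 kW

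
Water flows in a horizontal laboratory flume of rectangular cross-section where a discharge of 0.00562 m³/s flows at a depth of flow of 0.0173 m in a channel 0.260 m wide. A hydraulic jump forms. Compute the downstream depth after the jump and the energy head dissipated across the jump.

q = Q/b = 0.00562/0.260 = 0.0216 m²/s; V₁ = q/y₁ = 1.25 m/s. Fr₁ = V₁/√(g·y₁) = 3.03.
Bélanger equation: y₂/y₁ = ½[√(1 + 8Fr₁²) − 1] = ½[√74.59 − 1] = 3.82.
y₂ = 3.82 × 0.0173 = 0.0661 m.
V₂ = q/y₂ = 0.0216/0.0661 = 0.327 m/s. E₁ = y₁ + V₁²/2g = 0.0969 m; E₂ = y₂ + V₂²/2g = 0.0715 m. ΔE = E₁ − E₂ = 0.0254 m.

y₂ = 0.0661 m; ΔE = 0.0254 m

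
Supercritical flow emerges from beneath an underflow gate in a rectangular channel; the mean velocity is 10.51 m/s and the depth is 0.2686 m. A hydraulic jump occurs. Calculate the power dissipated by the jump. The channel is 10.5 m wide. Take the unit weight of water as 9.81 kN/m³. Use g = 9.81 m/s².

Fr₁ = V₁/√(g·y₁) = 10.51/√(9.81×0.2686) = 6.475.
Bélanger equation: y₂/y₁ = ½[√(1 + 8Fr₁²) − 1] = ½[√336.37 − 1] = 8.670.
y₂ = 8.670 × 0.2686 = 2.329 m.
q = V₁·y₁ = 10.51 × 0.2686 = 2.823 m²/s. V₂ = q/y₂ = 2.823/2.329 = 1.212 m/s. E₁ = y₁ + V₁²/2g = 5.899 m; E₂ = y₂ + V₂²/2g = 2.404 m. ΔE = E₁ − E₂ = 3.495 m.
Q = q·b = 2.823 × 10.5 = 29.64 m³/s. P = γ·Q·ΔE = 9.81 × 29.64 × 3.495 = 1016 kW.

P = 1016 kW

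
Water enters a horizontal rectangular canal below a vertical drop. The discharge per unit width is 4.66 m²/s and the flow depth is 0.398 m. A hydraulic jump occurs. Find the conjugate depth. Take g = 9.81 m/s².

y₂ = 3.14 m

V₁ = q/y₁ = 4.66/0.398 = 11.7 m/s. Fr₁ = V₁/√(g·y₁) = 11.7/√(9.81×0.398) = 5.93.
Conjugate-depth relation: y₂/y₁ = ½[√(1 + 8Fr₁²) − 1] = ½[√281.9 − 1] = 7.89.
y₂ = 7.89 × 0.398 = 3.14 m.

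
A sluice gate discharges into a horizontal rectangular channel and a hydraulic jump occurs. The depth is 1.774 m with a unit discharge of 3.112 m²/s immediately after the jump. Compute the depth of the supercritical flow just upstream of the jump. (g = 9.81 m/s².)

V₂ = q/y₂ = 3.112/1.774 = 1.754 m/s; Fr₂ = V₂/√(g·y₂) = 0.4205.
From the momentum equation (using Fr₂), y₁/y₂ = ½[√(1 + 8Fr₂²) − 1] = ½[√2.4146 − 1] = 0.2770.
y₁ = 0.2770 × 1.774 = 0.4913 m.

y₁ = 0.4913 m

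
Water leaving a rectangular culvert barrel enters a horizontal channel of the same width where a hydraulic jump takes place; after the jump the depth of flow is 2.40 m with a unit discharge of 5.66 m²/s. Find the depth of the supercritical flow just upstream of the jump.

V₂ = q/y₂ = 5.66/2.40 = 2.36 m/s; Fr₂ = V₂/√(g·y₂) = 0.486.
From the momentum equation (using Fr₂), y₁/y₂ = ½[√(1 + 8Fr₂²) − 1] = ½[√2.890 − 1] = 0.350.
y₁ = 0.350 × 2.40 = 0.840 m.

y₁ = 0.840 m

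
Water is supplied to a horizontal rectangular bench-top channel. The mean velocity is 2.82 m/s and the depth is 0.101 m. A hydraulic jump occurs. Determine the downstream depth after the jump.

Fr₁ = V₁/√(g·y₁) = 2.82/√(9.81×0.101) = 2.83.
By Bélanger, y₂/y₁ = ½[√(1 + 8Fr₁²) − 1] = ½[√65.21 − 1] = 3.54.
y₂ = 3.54 × 0.101 = 0.357 m.

y₂ = 0.357 m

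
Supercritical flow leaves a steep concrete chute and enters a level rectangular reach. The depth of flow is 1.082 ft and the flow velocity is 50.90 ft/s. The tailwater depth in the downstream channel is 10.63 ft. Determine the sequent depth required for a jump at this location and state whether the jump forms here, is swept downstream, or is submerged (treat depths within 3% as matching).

y₂ = 12.67 ft; the jump is swept downstream

Fr₁ = V₁/√(g·y₁) = 50.90/√(32.2×1.082) = 8.623.
Sequent-depth ratio: y₂/y₁ = ½[√(1 + 8Fr₁²) − 1] = ½[√595.90 − 1] = 11.71.
y₂ = 11.71 × 1.082 = 12.67 ft.
Tailwater y_tw = 10.63 ft: y_tw < y₂, so the jump is swept downstream.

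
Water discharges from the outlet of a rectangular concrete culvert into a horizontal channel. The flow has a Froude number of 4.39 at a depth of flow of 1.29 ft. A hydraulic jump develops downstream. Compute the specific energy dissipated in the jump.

Fr₁ = 4.39 (given).
Bélanger equation: y₂/y₁ = ½[√(1 + 8Fr₁²) − 1] = ½[√155.2 − 1] = 5.73.
y₂ = 5.73 × 1.29 = 7.39 ft.
V₁ = Fr₁·√(g·y₁) = 4.39×√(32.2×1.29) = 28.3 ft/s; q = V₁·y₁ = 36.5 ft²/s. V₂ = q/y₂ = 36.5/7.39 = 4.94 ft/s. E₁ = y₁ + V₁²/2g = 13.7 ft; E₂ = y₂ + V₂²/2g = 7.77 ft. ΔE = E₁ − E₂ = 5.95 ft.

ΔE = 5.95 ft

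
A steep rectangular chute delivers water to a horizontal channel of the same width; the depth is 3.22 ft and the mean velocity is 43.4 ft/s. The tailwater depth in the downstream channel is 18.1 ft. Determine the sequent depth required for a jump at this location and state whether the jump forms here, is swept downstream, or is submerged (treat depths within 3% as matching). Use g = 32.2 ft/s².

Fr₁ = V₁/√(g·y₁) = 43.4/√(32.2×3.22) = 4.26.
Conjugate-depth relation: y₂/y₁ = ½[√(1 + 8Fr₁²) − 1] = ½[√146.3 − 1] = 5.55.
y₂ = 5.55 × 3.22 = 17.9 ft.
Tailwater y_tw = 18.1 ft: y_tw ≈ y₂, so the jump forms here.

y₂ = 17.9 ft; the jump forms here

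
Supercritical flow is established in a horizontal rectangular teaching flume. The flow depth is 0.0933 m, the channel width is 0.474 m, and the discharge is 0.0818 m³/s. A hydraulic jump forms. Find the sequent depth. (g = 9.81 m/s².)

y₂ = 0.213 m

q = Q/b = 0.0818/0.474 = 0.173 m²/s; V₁ = q/y₁ = 1.85 m/s. Fr₁ = V₁/√(g·y₁) = 1.93.
From the momentum equation for a rectangular channel, y₂/y₁ = ½[√(1 + 8Fr₁²) − 1] = ½[√30.90 − 1] = 2.28.
y₂ = 2.28 × 0.0933 = 0.213 m.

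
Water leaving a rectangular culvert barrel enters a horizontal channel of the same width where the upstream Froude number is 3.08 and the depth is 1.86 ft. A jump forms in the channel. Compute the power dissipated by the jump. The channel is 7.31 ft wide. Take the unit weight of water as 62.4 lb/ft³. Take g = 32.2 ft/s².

P = 106 hp

Fr₁ = 3.08 (given).
Sequent-depth ratio: y₂/y₁ = ½[√(1 + 8Fr₁²) − 1] = ½[√76.89 − 1] = 3.88.
y₂ = 3.88 × 1.86 = 7.22 ft.
Head loss: ΔE = (y₂ − y₁)³/(4y₁y₂) = (7.22 − 1.86)³/(4×1.86×7.22) = 154/53.8 = 2.87 ft.
V₁ = Fr₁·√(g·y₁) = 3.08×√(32.2×1.86) = 23.8 ft/s; q = V₁·y₁ = 44.3 ft²/s. Q = q·b = 44.3 × 7.31 = 324 cfs. P = γ·Q·ΔE/550 = 62.4 × 324 × 2.87 / 550 = 106 hp.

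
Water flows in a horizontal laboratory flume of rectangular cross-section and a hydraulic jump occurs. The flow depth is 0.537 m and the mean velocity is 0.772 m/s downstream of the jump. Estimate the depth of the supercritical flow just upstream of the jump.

y₁ = 0.102 m

Fr₂ = V₂/√(g·y₂) = 0.772/√(9.81×0.537) = 0.336.
Since the conjugate-depth ratio holds either way, y₁/y₂ = ½[√(1 + 8Fr₂²) − 1] = ½[√1.905 − 1] = 0.190.
y₁ = 0.190 × 0.537 = 0.102 m.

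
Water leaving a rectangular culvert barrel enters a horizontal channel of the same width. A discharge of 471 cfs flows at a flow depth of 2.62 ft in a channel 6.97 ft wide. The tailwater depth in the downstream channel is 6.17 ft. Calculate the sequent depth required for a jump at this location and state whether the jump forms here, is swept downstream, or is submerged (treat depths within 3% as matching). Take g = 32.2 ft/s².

q = Q/b = 471/6.97 = 67.6 ft²/s; V₁ = q/y₁ = 25.8 ft/s. Fr₁ = V₁/√(g·y₁) = 2.81.
From the momentum equation for a rectangular channel, y₂/y₁ = ½[√(1 + 8Fr₁²) − 1] = ½[√64.08 − 1] = 3.50.
y₂ = 3.50 × 2.62 = 9.18 ft.
Tailwater y_tw = 6.17 ft: y_tw < y₂, so the jump is swept downstream.

y₂ = 9.18 ft; the jump is swept downstream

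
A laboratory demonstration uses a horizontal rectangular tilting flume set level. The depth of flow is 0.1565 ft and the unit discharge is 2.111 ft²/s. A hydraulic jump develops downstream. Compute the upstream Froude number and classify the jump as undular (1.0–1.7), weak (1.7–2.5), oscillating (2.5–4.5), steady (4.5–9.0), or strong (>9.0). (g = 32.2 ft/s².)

V₁ = q/y₁ = 2.111/0.1565 = 13.49 ft/s. Fr₁ = V₁/√(g·y₁) = 13.49/√(32.2×0.1565) = 6.009.
Fr₁ = 6.009 lies in the steady range.

Fr₁ = 6.009; steady jump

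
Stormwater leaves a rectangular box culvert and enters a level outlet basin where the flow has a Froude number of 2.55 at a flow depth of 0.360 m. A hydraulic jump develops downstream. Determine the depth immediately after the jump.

Fr₁ = 2.55 (given).
By Bélanger, y₂/y₁ = ½[√(1 + 8Fr₁²) − 1] = ½[√53.02 − 1] = 3.14.
y₂ = 3.14 × 0.360 = 1.13 m.

y₂ = 1.13 m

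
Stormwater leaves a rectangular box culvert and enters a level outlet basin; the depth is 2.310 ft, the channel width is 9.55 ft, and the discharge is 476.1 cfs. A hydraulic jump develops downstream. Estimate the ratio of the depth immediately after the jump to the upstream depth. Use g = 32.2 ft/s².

y₂/y₁ = 3.074

q = Q/b = 476.1/9.55 = 49.85 ft²/s; V₁ = q/y₁ = 21.58 ft/s. Fr₁ = V₁/√(g·y₁) = 2.502.
From the momentum equation for a rectangular channel, y₂/y₁ = ½[√(1 + 8Fr₁²) − 1] = ½[√51.094 − 1] = 3.074.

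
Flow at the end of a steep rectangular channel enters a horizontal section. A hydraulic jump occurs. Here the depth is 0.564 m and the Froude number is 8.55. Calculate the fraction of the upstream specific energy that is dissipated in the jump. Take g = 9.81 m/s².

Fr₁ = 8.55 (given).
By Bélanger, y₂/y₁ = ½[√(1 + 8Fr₁²) − 1] = ½[√585.8 − 1] = 11.6.
y₂ = 11.6 × 0.564 = 6.54 m.
E₁ = y₁(1 + Fr₁²/2) = 0.564×(1 + 8.55²/2) = 21.2 m. ΔE = (y₂ − y₁)³/(4y₁y₂) = 14.5 m. ΔE/E₁ = 14.5/21.2 = 0.684.

ΔE/E₁ = 0.684 (68.4%)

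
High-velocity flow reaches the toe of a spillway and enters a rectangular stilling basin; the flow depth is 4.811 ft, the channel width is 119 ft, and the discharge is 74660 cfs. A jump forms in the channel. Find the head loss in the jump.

q = Q/b = 74660/119 = 627.4 ft²/s; V₁ = q/y₁ = 130.4 ft/s. Fr₁ = V₁/√(g·y₁) = 10.48.
Conjugate-depth relation: y₂/y₁ = ½[√(1 + 8Fr₁²) − 1] = ½[√879.23 − 1] = 14.33.
y₂ = 14.33 × 4.811 = 68.92 ft.
Head loss: ΔE = (y₂ − y₁)³/(4y₁y₂) = (68.92 − 4.811)³/(4×4.811×68.92) = 263511/1326 = 198.7 ft.

ΔE = 198.7 ft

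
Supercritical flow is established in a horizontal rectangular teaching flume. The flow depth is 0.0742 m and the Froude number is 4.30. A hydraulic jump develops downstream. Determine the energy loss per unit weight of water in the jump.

ΔE = 0.323 m

Fr₁ = 4.30 (given).
By Bélanger, y₂/y₁ = ½[√(1 + 8Fr₁²) − 1] = ½[√148.9 − 1] = 5.60.
y₂ = 5.60 × 0.0742 = 0.416 m.
Head loss: ΔE = (y₂ − y₁)³/(4y₁y₂) = (0.416 − 0.0742)³/(4×0.0742×0.416) = 0.0398/0.123 = 0.323 m.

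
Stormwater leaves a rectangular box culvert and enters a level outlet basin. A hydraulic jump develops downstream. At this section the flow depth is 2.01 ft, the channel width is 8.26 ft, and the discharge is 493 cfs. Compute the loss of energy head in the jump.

q = Q/b = 493/8.26 = 59.7 ft²/s; V₁ = q/y₁ = 29.7 ft/s. Fr₁ = V₁/√(g·y₁) = 3.69.
From the momentum equation for a rectangular channel, y₂/y₁ = ½[√(1 + 8Fr₁²) − 1] = ½[√110.0 − 1] = 4.74.
y₂ = 4.74 × 2.01 = 9.53 ft.
Head loss: ΔE = (y₂ − y₁)³/(4y₁y₂) = (9.53 − 2.01)³/(4×2.01×9.53) = 426/76.7 = 5.56 ft.

ΔE = 5.56 ft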